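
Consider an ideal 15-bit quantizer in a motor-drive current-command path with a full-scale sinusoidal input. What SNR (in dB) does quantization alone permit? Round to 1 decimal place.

92.1 dB

SNR = 6.02·15 + 1.76 = 92.06 dB.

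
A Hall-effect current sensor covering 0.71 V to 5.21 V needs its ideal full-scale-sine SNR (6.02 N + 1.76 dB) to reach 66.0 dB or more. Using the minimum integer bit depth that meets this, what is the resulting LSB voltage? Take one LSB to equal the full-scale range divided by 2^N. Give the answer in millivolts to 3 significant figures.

Range = 5.21 − (0.71) = 4.5 V.
Required N = ⌈(66.0 − 1.76)/6.02⌉ = ⌈10.671⌉ = 11.
Step size = 4.5/2048 V = 2.20 mV.

2.20 mV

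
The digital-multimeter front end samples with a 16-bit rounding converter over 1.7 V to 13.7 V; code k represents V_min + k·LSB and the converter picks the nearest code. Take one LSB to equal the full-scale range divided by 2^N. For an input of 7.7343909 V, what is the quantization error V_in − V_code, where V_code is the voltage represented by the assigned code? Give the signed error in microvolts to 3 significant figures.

The full-scale span is 13.7 − (1.7) = 12 V. LSB = 12 V / 2^16 ≈ 183.1 µV.
(V_in − V_min)/LSB = (7.7343909 − (1.7)) × 65536/12 = 32955.8202 → nearest code k = 32956.
V_code = V_min + k × range/2^16 = 1.7 + 32956 × 12/65536 = 7.7344238281 V.
V_in − V_code = 7.7343909 − (7.7344238281) = −32.9 µV.

−32.9 µV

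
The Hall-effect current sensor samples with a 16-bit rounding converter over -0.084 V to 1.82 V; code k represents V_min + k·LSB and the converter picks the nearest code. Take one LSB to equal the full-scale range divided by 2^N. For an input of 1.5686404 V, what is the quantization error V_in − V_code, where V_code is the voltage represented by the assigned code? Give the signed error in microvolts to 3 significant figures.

Full-scale range = 1.82 V − (-0.084 V) = 1.904 V. LSB = 1.904 V / 2^16 ≈ 29.05 µV.
(V_in − V_min)/LSB = (1.5686404 − (-0.084)) × 65536/1.904 = 56884.1603 → nearest code k = 56884.
V_code = V_min + k × range/2^16 = -0.084 + 56884 × 1.904/65536 = 1.5686357422 V.
V_in − V_code = 1.5686404 − (1.5686357422) = +4.66 µV.

+4.66 µV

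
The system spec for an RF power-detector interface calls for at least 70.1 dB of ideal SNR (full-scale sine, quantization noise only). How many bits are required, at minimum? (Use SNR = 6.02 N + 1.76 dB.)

12 bits

N ≥ (70.1 − 1.76)/6.02 = 11.352 → N_min = 12.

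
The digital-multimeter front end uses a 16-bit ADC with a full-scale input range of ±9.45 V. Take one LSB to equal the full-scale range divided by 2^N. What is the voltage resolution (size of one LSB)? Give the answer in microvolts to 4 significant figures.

The full-scale span is 9.45 − (-9.45) = 18.9 V.
2^16 = 65536 levels.
LSB = 18.9 V ÷ 2^16 = 18.9/65536 V = 288.4 µV.

288.4 µV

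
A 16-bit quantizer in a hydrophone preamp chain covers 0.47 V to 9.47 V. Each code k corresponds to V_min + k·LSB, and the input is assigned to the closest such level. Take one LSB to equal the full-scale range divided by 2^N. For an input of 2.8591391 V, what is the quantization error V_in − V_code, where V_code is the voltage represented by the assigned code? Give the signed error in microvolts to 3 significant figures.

+24.7 µV

Range = 9.47 − (0.47) = 9 V. LSB = 9 V / 2^16 ≈ 137.3 µV.
(2.8591391 − (0.47)) / LSB = 2.3891391 × 65536/9 = 17397.1800. Nearest integer: k = 17397.
V_code = V_min + k × range/2^16 = 0.47 + 17397 × 9/65536 = 2.8591143799 V.
Error = V_in − V_code = 2.8591391 − (2.8591143799) = +24.7 µV.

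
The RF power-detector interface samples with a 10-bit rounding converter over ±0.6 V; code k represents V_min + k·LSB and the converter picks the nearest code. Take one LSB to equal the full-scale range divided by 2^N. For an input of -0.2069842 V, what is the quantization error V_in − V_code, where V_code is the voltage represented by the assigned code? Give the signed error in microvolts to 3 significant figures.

The full-scale span is 0.6 − (-0.6) = 1.2 V. LSB = 1.2 V / 2^10 ≈ 1.172 mV.
(-0.2069842 − (-0.6)) / LSB = 0.3930158 × 1024/1.2 = 335.3735. Nearest integer: k = 335.
Reconstructed level: -0.6 + 335 × 1.2/1024 V = -0.2074218750 V.
e = -0.2069842 − (-0.2074218750) = +438 µV.

+438 µV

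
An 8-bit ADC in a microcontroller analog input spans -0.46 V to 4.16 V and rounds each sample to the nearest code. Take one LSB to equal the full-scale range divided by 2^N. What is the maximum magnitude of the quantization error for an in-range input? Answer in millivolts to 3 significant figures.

9.02 mV

Span: 4.16 V − (-0.46 V) = 4.62 V.
LSB = 4.62 V ÷ 2^8 = 4.62/256 V = 18.047 mV.
|e|_max = LSB/2 = 9.02 mV.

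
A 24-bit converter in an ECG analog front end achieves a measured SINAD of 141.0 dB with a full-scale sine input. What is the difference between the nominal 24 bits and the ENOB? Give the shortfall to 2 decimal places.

ENOB = (SINAD − 1.76)/6.02 = (141.0 − 1.76)/6.02 = 23.1296 bits.
Lost resolution: 24 − 23.1296 = 0.8704 bits.

0.87 bits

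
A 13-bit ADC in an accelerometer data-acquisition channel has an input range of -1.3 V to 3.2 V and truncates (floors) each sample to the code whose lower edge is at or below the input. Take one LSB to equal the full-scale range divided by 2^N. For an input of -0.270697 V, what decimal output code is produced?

1873

Span: 3.2 V − (-1.3 V) = 4.5 V. LSB = 4.5 V / 2^13 ≈ 0.5493 mV.
code = ⌊(V_in − V_min)/LSB⌋ = ⌊(V_in − V_min) × 2^13 / range⌋
     = ⌊(-0.270697 − (-1.3)) × 8192 / 4.5⌋ = ⌊1.029303 × 8192/4.5⌋
     = ⌊1873.789⌋ = 1873.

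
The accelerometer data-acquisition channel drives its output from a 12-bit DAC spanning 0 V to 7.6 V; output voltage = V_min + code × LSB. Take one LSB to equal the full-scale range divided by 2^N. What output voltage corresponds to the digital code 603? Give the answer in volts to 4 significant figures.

1.119 V

V_FS = 7.6 V. LSB = 7.6 V / 2^12.
Output = V_min + (603/4096) × range = 0 + 0.147217 × 7.6 V
      = 0 V + 1.11885 V = 1.11885 V.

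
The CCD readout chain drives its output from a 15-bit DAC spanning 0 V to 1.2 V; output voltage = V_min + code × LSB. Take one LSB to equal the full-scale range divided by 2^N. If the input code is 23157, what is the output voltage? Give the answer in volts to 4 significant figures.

Span = 1.2 V. LSB = 1.2 V / 2^15.
V_out = V_min + code × LSB = 0 V + 23157 × 1.2 V / 32768
      = 0 V + 0.848035 V = 0.848035 V.

0.8480 V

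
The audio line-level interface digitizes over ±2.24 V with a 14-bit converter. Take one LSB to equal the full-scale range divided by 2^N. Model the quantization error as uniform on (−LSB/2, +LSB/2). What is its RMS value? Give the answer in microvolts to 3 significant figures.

Span: 2.24 V − (-2.24 V) = 4.48 V.
Step size = 4.48/16384 V = 273.44 µV.
V_rms = LSB/√12 = 273.44 µV / √12 = 78.9 µV.

78.9 µV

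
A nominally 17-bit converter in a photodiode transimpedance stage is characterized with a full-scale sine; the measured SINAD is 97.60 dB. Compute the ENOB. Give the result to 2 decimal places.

15.92 bits

Inverting SNR = 6.02 N + 1.76: N_eff = (97.60 − 1.76)/6.02 = 15.9203.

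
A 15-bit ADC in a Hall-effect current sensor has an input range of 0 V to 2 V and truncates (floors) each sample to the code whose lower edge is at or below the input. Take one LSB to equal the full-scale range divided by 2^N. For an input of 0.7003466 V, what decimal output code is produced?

11474

Full-scale range = 2 V. LSB = 2 V / 2^15 ≈ 61.04 µV.
code = ⌊(V_in − V_min)/LSB⌋ = ⌊(V_in − V_min) × 2^15 / range⌋
     = ⌊(0.7003466 − (0)) × 32768 / 2⌋ = ⌊0.7003466 × 32768/2⌋
     = ⌊11474.479⌋ = 11474.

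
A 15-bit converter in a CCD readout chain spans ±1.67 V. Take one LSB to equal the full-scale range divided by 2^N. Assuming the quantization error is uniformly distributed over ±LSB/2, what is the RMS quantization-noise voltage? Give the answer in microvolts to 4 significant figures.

29.42 µV

The full-scale span is 1.67 − (-1.67) = 3.34 V.
LSB = 3.34 V ÷ 2^15 = 3.34/32768 V = 101.929 µV.
RMS of a uniform error over width LSB is LSB/√12 = 29.42 µV.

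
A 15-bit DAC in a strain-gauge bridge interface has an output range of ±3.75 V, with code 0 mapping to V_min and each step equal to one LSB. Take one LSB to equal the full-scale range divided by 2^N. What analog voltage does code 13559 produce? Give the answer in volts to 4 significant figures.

Full-scale range = 3.75 V − (-3.75 V) = 7.5 V. LSB = 7.5 V / 2^15.
V_out = -3.75 + 13559 × (7.5/32768) V
      = -3.75 + 3.10341 = -0.646591 V.

-0.6466 V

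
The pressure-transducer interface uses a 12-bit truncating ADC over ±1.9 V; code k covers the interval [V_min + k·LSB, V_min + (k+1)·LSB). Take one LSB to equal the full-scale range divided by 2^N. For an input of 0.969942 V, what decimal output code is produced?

Span: 1.9 V − (-1.9 V) = 3.8 V. LSB = 3.8 V / 2^12 ≈ 0.9277 mV.
V_in − V_min = 0.969942 − (-1.9) = 2.869942 V.
Divide by LSB: 2.869942 × 4096/3.8 = 3093.4954.
Truncating gives code 3093.

3093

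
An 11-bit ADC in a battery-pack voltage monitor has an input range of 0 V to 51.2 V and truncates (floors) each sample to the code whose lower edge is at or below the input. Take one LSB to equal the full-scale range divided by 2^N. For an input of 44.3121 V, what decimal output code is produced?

Full-scale range = 51.2 V. LSB = 51.2 V / 2^11 ≈ 25.00 mV.
(V_in − V_min) × 2^11/range = (44.3121 − (0)) × 2048/51.2 = 1772.484.
Floor → code = 1772.

1772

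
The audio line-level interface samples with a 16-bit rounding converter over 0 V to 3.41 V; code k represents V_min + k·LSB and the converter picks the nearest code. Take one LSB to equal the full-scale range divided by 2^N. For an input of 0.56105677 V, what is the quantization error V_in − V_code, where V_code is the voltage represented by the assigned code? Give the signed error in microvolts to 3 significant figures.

Full-scale range = 3.41 V. LSB = 3.41 V / 2^16 ≈ 52.03 µV.
(0.56105677 − (0)) / LSB = 0.56105677 × 65536/3.41 = 10782.8201. Nearest integer: k = 10783.
V_code = V_min + k × range/2^16 = 0 + 10783 × 3.41/65536 = 0.56106613159 V.
Error = V_in − V_code = 0.56105677 − (0.56106613159) = −9.36 µV.

−9.36 µV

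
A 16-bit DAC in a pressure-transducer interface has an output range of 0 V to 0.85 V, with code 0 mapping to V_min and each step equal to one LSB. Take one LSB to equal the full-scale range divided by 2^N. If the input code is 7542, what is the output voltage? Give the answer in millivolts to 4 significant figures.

Span = 0.85 V. LSB = 0.85 V / 2^16.
Output = V_min + (7542/65536) × range = 0 + 0.115082 × 0.85 V
      = 0 V + 0.0978195 V = 0.0978195 V.

97.82 mV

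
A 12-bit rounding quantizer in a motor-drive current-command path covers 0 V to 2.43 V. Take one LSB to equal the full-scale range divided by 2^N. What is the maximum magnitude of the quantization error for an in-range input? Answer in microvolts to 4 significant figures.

Full-scale range = 2.43 V.
One LSB is 2.43 V / 4096 = 0.593262 mV.
|e|_max = LSB/2 = 296.6 µV.

296.6 µV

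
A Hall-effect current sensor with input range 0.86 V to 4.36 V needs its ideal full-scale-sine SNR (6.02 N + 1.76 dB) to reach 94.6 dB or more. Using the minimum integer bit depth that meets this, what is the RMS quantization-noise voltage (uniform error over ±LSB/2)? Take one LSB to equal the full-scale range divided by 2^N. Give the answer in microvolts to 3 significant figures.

Range = 4.36 − (0.86) = 3.5 V.
Required N = ⌈(94.6 − 1.76)/6.02⌉ = ⌈15.422⌉ = 16.
Step size = 3.5/65536 V = 53.406 µV.
V_rms = LSB/√12 = 15.4 µV.

15.4 µV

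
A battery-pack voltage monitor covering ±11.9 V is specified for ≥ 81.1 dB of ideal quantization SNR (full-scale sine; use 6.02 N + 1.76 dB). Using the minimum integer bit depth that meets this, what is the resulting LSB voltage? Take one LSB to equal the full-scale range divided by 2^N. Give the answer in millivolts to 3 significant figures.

1.45 mV

Span: 11.9 V − (-11.9 V) = 23.8 V.
Required N = ⌈(81.1 − 1.76)/6.02⌉ = ⌈13.179⌉ = 14.
LSB = 23.8 V / 2^14 = 1.45 mV.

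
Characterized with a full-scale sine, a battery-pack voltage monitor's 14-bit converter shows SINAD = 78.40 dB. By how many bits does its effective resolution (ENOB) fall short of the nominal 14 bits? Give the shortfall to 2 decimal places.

Effective bits = (78.40 − 1.76)/6.02 = 12.7309.
14 − 12.7309 = 1.27 bits below nominal.

1.27 bits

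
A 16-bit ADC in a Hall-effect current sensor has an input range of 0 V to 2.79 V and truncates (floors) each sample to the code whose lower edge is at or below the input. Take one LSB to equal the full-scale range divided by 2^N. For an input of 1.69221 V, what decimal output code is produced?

39749

Full-scale range = 2.79 V. LSB = 2.79 V / 2^16 ≈ 42.57 µV.
V_in − V_min = 1.69221 − (0) = 1.69221 V.
Divide by LSB: 1.69221 × 65536/2.79 = 39749.3457.
Truncating gives code 39749.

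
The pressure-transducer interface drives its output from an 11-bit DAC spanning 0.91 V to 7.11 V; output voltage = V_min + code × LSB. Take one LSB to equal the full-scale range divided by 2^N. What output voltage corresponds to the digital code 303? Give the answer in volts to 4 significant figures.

1.827 V

Range = 7.11 − (0.91) = 6.2 V. LSB = 6.2 V / 2^11.
V_out = 0.91 + 303 × (6.2/2048) V
      = 0.91 V + 0.917285 V = 1.82729 V.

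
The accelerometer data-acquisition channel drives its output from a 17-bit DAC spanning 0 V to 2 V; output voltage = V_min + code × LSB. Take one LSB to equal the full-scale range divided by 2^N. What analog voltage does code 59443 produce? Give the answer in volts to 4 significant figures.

Full-scale range = 2 V. LSB = 2 V / 2^17.
Output = V_min + (59443/131072) × range = 0 + 0.453514 × 2 V
      = 0 + 0.907028 = 0.907028 V.

0.9070 V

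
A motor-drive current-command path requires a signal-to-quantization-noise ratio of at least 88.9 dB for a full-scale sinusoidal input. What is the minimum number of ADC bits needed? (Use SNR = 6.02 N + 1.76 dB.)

15 bits

N ≥ (88.9 − 1.76)/6.02 = 14.475 → N_min = 15.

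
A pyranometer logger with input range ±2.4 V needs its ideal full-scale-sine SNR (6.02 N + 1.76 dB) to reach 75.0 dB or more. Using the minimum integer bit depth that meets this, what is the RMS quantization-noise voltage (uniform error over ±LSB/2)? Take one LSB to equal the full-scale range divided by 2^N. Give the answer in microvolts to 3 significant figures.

Span: 2.4 V − (-2.4 V) = 4.8 V.
6.02 N + 1.76 ≥ 75.0 gives N ≥ 12.166, so the minimum integer is 13.
Step size = 4.8/8192 V = 0.58594 mV.
σ_q = LSB/√12 = 0.58594 mV/3.4641 = 169 µV.

169 µV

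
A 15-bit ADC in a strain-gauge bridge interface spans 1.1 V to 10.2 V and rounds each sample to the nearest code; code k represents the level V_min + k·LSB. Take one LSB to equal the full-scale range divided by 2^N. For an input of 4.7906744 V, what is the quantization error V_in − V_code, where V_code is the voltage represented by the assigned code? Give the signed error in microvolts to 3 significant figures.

Span: 10.2 V − (1.1 V) = 9.1 V. LSB = 9.1 V / 2^15 ≈ 277.7 µV.
(4.7906744 − (1.1)) / LSB = 3.6906744 × 32768/9.1 = 13289.6724. Nearest integer: k = 13290.
Reconstructed level: 1.1 + 13290 × 9.1/32768 V = 4.7907653809 V.
V_in − V_code = 4.7906744 − (4.7907653809) = −91.0 µV.

−91.0 µV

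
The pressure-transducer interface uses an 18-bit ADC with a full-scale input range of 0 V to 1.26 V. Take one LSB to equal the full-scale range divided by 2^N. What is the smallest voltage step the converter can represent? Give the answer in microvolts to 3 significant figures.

4.81 µV

Full-scale range = 1.26 V.
There are 2^18 = 262144 steps.
Step size = 1.26/262144 V = 4.81 µV.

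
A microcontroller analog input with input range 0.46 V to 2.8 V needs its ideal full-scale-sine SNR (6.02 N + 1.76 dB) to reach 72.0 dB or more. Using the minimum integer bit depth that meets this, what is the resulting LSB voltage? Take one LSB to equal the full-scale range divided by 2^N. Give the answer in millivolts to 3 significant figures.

0.571 mV

The full-scale span is 2.8 − (0.46) = 2.34 V.
Required N = ⌈(72.0 − 1.76)/6.02⌉ = ⌈11.668⌉ = 12.
LSB = 2.34 V ÷ 2^12 = 2.34/4096 V = 0.571 mV.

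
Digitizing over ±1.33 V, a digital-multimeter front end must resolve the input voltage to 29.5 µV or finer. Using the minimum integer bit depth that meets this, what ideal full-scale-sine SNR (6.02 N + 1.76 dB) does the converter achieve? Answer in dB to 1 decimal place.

Full-scale range = 1.33 V − (-1.33 V) = 2.66 V.
Required number of levels: 2.66/29.5 µV = 90169; smallest N with 2^N ≥ that is 17.
6.02(17) + 1.76 = 104.10 dB.

104.1 dB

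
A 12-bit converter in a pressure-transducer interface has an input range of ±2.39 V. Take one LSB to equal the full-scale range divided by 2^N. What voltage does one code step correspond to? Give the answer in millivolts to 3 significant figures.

Span: 2.39 V − (-2.39 V) = 4.78 V.
Number of codes = 2^12 = 4096.
One LSB is 4.78 V / 4096 = 1.17 mV.

1.17 mV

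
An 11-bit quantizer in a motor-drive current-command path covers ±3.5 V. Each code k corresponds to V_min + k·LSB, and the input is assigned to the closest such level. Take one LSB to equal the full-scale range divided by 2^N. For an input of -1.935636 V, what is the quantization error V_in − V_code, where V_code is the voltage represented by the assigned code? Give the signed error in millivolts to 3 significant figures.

−1.07 mV

Range = 3.5 − (-3.5) = 7 V. LSB = 7 V / 2^11 ≈ 3.418 mV.
Position in LSBs: (-1.935636 − (-3.5)) × 2048/7 = 457.6882; rounding gives k = 458.
V_code = -3.5 + (458/2048) × 7 = -1.934570313 V.
Error = V_in − V_code = -1.935636 − (-1.934570313) = −1.07 mV.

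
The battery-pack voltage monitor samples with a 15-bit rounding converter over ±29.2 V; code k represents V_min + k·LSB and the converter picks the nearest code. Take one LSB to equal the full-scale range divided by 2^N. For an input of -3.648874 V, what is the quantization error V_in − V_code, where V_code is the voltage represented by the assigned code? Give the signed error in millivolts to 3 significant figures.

−0.656 mV

Span: 29.2 V − (-29.2 V) = 58.4 V. LSB = 58.4 V / 2^15 ≈ 1.782 mV.
(-3.648874 − (-29.2)) / LSB = 25.551126 × 32768/58.4 = 14336.6318. Nearest integer: k = 14337.
V_code = -29.2 + (14337/32768) × 58.4 = -3.6482177734 V.
e = -3.648874 − (-3.6482177734) = −0.656 mV.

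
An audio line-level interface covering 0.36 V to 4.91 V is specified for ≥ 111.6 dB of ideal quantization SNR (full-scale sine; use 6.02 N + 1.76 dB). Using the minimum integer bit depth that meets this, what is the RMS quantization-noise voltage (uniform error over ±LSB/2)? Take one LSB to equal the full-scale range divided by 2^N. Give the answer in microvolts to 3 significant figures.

Full-scale range = 4.91 V − (0.36 V) = 4.55 V.
Solving 6.02 N ≥ 111.6 − 1.76: N ≥ 18.246. Round up → N = 19.
Step size = 4.55/524288 V = 8.6784 µV.
σ_q = LSB/√12 = 8.6784 µV/3.4641 = 2.51 µV.

2.51 µV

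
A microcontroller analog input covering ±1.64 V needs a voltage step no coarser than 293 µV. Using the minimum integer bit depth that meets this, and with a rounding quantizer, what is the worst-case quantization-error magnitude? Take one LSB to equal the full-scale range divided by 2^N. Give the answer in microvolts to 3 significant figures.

Full-scale range = 1.64 V − (-1.64 V) = 3.28 V.
3.28 V / 293 µV = 11190. Since 2^13 = 8192 and 2^14 = 16384, N = 14.
Step size = 3.28/16384 V = 200.20 µV.
|e|_max = LSB/2 = 100 µV.

100 µV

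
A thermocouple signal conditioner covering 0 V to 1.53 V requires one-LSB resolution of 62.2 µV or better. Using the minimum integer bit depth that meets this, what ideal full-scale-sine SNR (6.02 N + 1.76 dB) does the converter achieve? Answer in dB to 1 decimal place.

Full-scale range = 1.53 V.
1.53 V / 62.2 µV = 24600. Since 2^14 = 16384 and 2^15 = 32768, N = 15.
SNR = 6.02 × 15 + 1.76 = 92.06 dB.

92.1 dB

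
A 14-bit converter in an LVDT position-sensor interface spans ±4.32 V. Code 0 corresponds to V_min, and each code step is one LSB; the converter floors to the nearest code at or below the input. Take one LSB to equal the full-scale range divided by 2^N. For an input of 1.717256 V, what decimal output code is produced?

11448

The full-scale span is 4.32 − (-4.32) = 8.64 V. LSB = 8.64 V / 2^14 ≈ 0.5273 mV.
V_in − V_min = 1.717256 − (-4.32) = 6.037256 V.
Divide by LSB: 6.037256 × 16384/8.64 = 11448.4262.
Truncating gives code 11448.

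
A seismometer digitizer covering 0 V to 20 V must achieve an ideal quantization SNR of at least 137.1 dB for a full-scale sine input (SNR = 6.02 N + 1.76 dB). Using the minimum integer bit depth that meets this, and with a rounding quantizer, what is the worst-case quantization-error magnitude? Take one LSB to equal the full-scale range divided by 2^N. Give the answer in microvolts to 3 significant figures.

Span = 20 V.
Solving 6.02 N ≥ 137.1 − 1.76: N ≥ 22.482. Round up → N = 23.
LSB = 20 V ÷ 2^23 = 20/8388608 V = 2.3842 µV.
|e|_max = LSB/2 = 1.19 µV.

1.19 µV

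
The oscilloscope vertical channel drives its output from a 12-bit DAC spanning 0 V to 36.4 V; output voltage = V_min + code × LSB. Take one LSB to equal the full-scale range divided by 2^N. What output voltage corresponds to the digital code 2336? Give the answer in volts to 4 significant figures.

20.76 V

Span = 36.4 V. LSB = 36.4 V / 2^12.
V_out = 0 + 2336 × (36.4/4096) V
      = 0 + 20.7594 = 20.7594 V.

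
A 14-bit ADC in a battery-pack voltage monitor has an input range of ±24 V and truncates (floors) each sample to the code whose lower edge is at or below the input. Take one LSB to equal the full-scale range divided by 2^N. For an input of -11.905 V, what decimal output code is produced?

The full-scale span is 24 − (-24) = 48 V. LSB = 48 V / 2^14 ≈ 2.930 mV.
V_in − V_min = -11.905 − (-24) = 12.095 V.
Divide by LSB: 12.095 × 16384/48 = 4128.4267.
Truncating gives code 4128.

4128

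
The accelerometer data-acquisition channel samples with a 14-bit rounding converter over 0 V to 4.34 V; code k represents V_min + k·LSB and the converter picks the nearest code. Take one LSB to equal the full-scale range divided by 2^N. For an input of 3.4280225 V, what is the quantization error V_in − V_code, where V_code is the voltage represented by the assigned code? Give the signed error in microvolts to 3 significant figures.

+47.6 µV

Range is 4.34 V. LSB = 4.34 V / 2^14 ≈ 264.9 µV.
(V_in − V_min)/LSB = (3.4280225 − (0)) × 16384/4.34 = 12941.1799 → nearest code k = 12941.
Reconstructed level: 0 + 12941 × 4.34/16384 V = 3.4279748535 V.
V_in − V_code = 3.4280225 − (3.4279748535) = +47.6 µV.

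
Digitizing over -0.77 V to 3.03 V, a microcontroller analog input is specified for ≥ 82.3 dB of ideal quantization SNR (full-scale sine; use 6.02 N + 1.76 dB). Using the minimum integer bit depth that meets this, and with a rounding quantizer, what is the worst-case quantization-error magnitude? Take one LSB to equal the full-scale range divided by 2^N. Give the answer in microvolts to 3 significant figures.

116 µV

Range = 3.03 − (-0.77) = 3.8 V.
Solving 6.02 N ≥ 82.3 − 1.76: N ≥ 13.379. Round up → N = 14.
Step size = 3.8/16384 V = 231.93 µV.
|e|_max = LSB/2 = 116 µV.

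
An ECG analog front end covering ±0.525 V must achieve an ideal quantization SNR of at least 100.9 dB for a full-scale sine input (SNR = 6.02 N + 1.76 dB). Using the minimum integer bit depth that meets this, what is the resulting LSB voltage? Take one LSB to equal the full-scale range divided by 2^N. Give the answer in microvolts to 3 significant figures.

The full-scale span is 0.525 − (-0.525) = 1.05 V.
Required N = ⌈(100.9 − 1.76)/6.02⌉ = ⌈16.468⌉ = 17.
LSB = 1.05 V / 2^17 = 8.01 µV.

8.01 µV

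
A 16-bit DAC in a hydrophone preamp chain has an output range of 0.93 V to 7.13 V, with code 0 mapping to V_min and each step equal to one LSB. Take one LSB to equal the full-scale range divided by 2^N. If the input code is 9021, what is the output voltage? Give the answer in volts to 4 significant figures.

Range = 7.13 − (0.93) = 6.2 V. LSB = 6.2 V / 2^16.
Output = V_min + (9021/65536) × range = 0.93 + 0.137650 × 6.2 V
      = 0.93 + 0.853427 = 1.78343 V.

1.783 V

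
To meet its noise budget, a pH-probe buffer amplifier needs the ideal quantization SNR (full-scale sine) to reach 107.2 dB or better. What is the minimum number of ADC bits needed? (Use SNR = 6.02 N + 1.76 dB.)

18 bits

Required N = ⌈(107.2 − 1.76)/6.02⌉ = ⌈17.515⌉ = 18.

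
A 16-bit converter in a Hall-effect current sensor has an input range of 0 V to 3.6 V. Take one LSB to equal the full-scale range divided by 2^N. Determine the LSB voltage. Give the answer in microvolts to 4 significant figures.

54.93 µV

V_FS = 3.6 V.
2^16 = 65536 levels.
LSB = 3.6 V / 2^16 = 54.93 µV.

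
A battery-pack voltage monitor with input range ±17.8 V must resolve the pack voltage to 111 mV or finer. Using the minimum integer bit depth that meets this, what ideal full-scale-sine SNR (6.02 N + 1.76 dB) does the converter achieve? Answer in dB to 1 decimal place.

Span: 17.8 V − (-17.8 V) = 35.6 V.
35.6 V / 111 mV = 320.7. Since 2^8 = 256 and 2^9 = 512, N = 9.
Ideal SNR at N = 9: 6.02·9 + 1.76 = 55.9 dB.

55.9 dB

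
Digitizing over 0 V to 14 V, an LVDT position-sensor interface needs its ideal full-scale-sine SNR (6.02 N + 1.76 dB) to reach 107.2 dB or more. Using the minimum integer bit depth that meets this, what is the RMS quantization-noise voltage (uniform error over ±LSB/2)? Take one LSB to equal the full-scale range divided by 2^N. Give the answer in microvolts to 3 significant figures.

V_FS = 14 V.
Solving 6.02 N ≥ 107.2 − 1.76: N ≥ 17.515. Round up → N = 18.
One LSB is 14 V / 262144 = 53.406 µV.
RMS noise = LSB/√12 = 15.4 µV.

15.4 µV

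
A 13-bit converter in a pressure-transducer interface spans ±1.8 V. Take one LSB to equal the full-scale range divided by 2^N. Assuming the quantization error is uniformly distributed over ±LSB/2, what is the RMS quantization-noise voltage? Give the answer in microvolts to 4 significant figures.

Span: 1.8 V − (-1.8 V) = 3.6 V.
LSB = 3.6 V / 2^13 = 439.453 µV.
RMS of a uniform error over width LSB is LSB/√12 = 126.9 µV.

126.9 µV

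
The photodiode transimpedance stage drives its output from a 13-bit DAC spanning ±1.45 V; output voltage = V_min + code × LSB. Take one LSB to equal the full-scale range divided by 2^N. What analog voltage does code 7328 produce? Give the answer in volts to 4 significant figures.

The full-scale span is 1.45 − (-1.45) = 2.9 V. LSB = 2.9 V / 2^13.
Output = V_min + (7328/8192) × range = -1.45 + 0.894531 × 2.9 V
      = -1.45 + 2.59414 = 1.14414 V.

1.144 V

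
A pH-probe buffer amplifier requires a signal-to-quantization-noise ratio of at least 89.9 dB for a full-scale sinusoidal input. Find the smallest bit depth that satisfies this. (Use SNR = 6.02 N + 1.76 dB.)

Required N = ⌈(89.9 − 1.76)/6.02⌉ = ⌈14.641⌉ = 15.

15 bits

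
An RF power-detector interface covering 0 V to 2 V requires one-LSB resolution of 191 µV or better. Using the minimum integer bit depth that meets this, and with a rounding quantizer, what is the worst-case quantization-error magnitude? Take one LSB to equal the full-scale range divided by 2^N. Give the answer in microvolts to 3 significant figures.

61.0 µV

V_FS = 2 V.
2 V / 191 µV = 10470. Since 2^13 = 8192 and 2^14 = 16384, N = 14.
One LSB is 2 V / 16384 = 122.07 µV.
Max error for round-to-nearest is LSB/2 = 61.0 µV.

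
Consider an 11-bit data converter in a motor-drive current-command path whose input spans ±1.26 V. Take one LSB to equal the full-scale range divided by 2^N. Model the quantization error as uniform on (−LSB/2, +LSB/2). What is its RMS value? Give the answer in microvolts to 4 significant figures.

355.2 µV

The full-scale span is 1.26 − (-1.26) = 2.52 V.
One LSB is 2.52 V / 2048 = 1.23047 mV.
RMS of a uniform error over width LSB is LSB/√12 = 355.2 µV.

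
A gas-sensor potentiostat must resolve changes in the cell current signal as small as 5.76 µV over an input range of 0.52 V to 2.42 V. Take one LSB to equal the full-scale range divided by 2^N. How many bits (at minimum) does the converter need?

19 bits

The full-scale span is 2.42 − (0.52) = 1.9 V.
Need 2^N ≥ 1.9 V / 5.76 µV = 329900 → N_min = 19.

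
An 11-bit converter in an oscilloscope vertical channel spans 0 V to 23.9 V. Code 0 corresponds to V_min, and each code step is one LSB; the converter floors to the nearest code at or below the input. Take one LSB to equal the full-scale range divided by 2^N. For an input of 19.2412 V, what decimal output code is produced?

1648

Full-scale range = 23.9 V. LSB = 23.9 V / 2^11 ≈ 11.67 mV.
code = ⌊(V_in − V_min)/LSB⌋ = ⌊(V_in − V_min) × 2^11 / range⌋
     = ⌊(19.2412 − (0)) × 2048 / 23.9⌋ = ⌊19.2412 × 2048/23.9⌋
     = ⌊1648.786⌋ = 1648.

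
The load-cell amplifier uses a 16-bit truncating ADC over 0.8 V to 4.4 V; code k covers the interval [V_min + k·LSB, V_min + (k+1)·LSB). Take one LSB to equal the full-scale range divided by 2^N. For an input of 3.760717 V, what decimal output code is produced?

Range = 4.4 − (0.8) = 3.6 V. LSB = 3.6 V / 2^16 ≈ 54.93 µV.
code = ⌊(V_in − V_min)/LSB⌋ = ⌊(V_in − V_min) × 2^16 / range⌋
     = ⌊(3.760717 − (0.8)) × 65536 / 3.6⌋ = ⌊2.960717 × 65536/3.6⌋
     = ⌊53898.208⌋ = 53898.

53898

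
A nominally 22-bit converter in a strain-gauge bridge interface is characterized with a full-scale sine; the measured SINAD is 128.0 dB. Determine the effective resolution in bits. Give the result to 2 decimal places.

20.97 bits

ENOB = (SINAD − 1.76) / 6.02 = (128.0 − 1.76) / 6.02 = 126.24 / 6.02 = 20.9701.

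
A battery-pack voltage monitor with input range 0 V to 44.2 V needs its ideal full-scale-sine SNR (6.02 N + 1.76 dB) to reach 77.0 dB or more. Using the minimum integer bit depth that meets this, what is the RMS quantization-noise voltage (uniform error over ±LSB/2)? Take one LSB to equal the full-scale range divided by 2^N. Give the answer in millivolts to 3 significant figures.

Span = 44.2 V.
6.02 N + 1.76 ≥ 77.0 gives N ≥ 12.498, so the minimum integer is 13.
LSB = 44.2 V / 2^13 = 5.3955 mV.
V_rms = LSB/√12 = 1.56 mV.

1.56 mV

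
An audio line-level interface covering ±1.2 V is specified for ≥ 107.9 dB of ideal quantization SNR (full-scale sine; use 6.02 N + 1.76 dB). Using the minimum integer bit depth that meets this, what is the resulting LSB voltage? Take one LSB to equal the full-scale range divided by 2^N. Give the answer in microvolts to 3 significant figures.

Full-scale range = 1.2 V − (-1.2 V) = 2.4 V.
Required N = ⌈(107.9 − 1.76)/6.02⌉ = ⌈17.631⌉ = 18.
Step size = 2.4/262144 V = 9.16 µV.

9.16 µV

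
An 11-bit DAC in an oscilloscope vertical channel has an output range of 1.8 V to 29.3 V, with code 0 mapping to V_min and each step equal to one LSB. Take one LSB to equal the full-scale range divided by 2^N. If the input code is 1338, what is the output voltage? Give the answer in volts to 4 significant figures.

Range = 29.3 − (1.8) = 27.5 V. LSB = 27.5 V / 2^11.
Output = V_min + (1338/2048) × range = 1.8 + 0.653320 × 27.5 V
      = 1.8 + 17.9663 = 19.7663 V.

19.77 V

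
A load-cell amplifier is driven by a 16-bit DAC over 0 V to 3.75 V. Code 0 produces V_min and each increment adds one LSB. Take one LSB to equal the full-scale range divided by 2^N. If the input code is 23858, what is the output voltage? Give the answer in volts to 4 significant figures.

1.365 V

Span = 3.75 V. LSB = 3.75 V / 2^16.
Output = V_min + (23858/65536) × range = 0 + 0.364044 × 3.75 V
      = 0 + 1.36517 = 1.36517 V.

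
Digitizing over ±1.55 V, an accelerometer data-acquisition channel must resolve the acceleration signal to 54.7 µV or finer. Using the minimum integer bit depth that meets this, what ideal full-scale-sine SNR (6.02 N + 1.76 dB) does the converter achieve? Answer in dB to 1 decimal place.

98.1 dB

The full-scale span is 1.55 − (-1.55) = 3.1 V.
Need 2^N ≥ 3.1 V / 54.7 µV = 56670 → N_min = 16.
Ideal SNR at N = 16: 6.02·16 + 1.76 = 98.1 dB.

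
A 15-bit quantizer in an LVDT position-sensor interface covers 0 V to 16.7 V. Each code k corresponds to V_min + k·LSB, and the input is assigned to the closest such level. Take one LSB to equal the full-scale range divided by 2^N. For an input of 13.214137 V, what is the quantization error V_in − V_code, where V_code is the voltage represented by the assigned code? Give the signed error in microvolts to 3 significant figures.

+98.9 µV

Full-scale range = 16.7 V. LSB = 16.7 V / 2^15 ≈ 0.5096 mV.
(V_in − V_min)/LSB = (13.214137 − (0)) × 32768/16.7 = 25928.1941 → nearest code k = 25928.
Reconstructed level: 0 + 25928 × 16.7/32768 V = 13.214038086 V.
Error = V_in − V_code = 13.214137 − (13.214038086) = +98.9 µV.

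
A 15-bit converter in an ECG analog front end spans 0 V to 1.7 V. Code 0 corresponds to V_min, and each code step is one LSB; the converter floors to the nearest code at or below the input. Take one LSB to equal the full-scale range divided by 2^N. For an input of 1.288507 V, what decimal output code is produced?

24836

Span = 1.7 V. LSB = 1.7 V / 2^15 ≈ 51.88 µV.
code = ⌊(V_in − V_min)/LSB⌋ = ⌊(V_in − V_min) × 2^15 / range⌋
     = ⌊(1.288507 − (0)) × 32768 / 1.7⌋ = ⌊1.288507 × 32768/1.7⌋
     = ⌊24836.351⌋ = 24836.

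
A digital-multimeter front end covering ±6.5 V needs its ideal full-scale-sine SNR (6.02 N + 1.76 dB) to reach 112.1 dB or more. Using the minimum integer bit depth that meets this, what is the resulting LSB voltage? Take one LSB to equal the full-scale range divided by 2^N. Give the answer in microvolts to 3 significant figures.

24.8 µV

Full-scale range = 6.5 V − (-6.5 V) = 13 V.
N ≥ (112.1 − 1.76)/6.02 = 18.329 → N_min = 19.
LSB = 13 V ÷ 2^19 = 13/524288 V = 24.8 µV.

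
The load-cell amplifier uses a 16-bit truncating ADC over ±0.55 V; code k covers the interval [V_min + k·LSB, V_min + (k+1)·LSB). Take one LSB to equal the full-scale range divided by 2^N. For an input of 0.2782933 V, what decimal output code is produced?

Range = 0.55 − (-0.55) = 1.1 V. LSB = 1.1 V / 2^16 ≈ 16.78 µV.
code = ⌊(V_in − V_min)/LSB⌋ = ⌊(V_in − V_min) × 2^16 / range⌋
     = ⌊(0.2782933 − (-0.55)) × 65536 / 1.1⌋ = ⌊0.8282933 × 65536/1.1⌋
     = ⌊49348.209⌋ = 49348.

49348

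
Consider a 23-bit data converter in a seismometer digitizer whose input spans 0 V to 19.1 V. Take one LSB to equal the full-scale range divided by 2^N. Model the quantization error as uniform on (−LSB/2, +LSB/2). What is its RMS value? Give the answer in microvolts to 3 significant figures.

Span = 19.1 V.
One LSB is 19.1 V / 8388608 = 2.2769 µV.
RMS of a uniform error over width LSB is LSB/√12 = 0.657 µV.

0.657 µV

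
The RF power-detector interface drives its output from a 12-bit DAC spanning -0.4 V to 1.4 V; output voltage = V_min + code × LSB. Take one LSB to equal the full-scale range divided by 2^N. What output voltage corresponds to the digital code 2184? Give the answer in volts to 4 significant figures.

0.5598 V

Span: 1.4 V − (-0.4 V) = 1.8 V. LSB = 1.8 V / 2^12.
V_out = V_min + code × LSB = -0.4 V + 2184 × 1.8 V / 4096
      = -0.4 + 0.959766 = 0.559766 V.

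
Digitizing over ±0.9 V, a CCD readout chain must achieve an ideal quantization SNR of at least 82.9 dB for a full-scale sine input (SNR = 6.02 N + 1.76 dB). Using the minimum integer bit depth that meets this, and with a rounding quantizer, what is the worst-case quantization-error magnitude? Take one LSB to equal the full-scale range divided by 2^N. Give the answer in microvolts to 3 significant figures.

54.9 µV

Range = 0.9 − (-0.9) = 1.8 V.
6.02 N + 1.76 ≥ 82.9 gives N ≥ 13.478, so the minimum integer is 14.
One LSB is 1.8 V / 16384 = 109.86 µV.
|e|_max = LSB/2 = 54.9 µV.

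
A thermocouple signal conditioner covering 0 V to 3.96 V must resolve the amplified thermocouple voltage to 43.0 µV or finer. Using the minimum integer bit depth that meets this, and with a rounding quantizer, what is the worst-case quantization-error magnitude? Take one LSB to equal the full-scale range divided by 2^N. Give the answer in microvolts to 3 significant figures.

15.1 µV

Span = 3.96 V.
3.96 V / 43.0 µV = 92090. Since 2^16 = 65536 and 2^17 = 131072, N = 17.
Step size = 3.96/131072 V = 30.212 µV.
Half an LSB is 15.1 µV.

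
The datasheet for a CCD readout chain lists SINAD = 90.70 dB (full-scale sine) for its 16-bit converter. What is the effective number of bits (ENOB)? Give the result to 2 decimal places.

Inverting SNR = 6.02 N + 1.76: N_eff = (90.70 − 1.76)/6.02 = 14.7741.

14.77 bits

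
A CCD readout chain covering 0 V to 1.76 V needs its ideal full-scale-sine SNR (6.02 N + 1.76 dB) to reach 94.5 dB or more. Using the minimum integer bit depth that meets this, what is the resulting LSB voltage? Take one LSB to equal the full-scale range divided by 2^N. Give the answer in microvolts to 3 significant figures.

Span = 1.76 V.
Solving 6.02 N ≥ 94.5 − 1.76: N ≥ 15.405. Round up → N = 16.
Step size = 1.76/65536 V = 26.9 µV.

26.9 µV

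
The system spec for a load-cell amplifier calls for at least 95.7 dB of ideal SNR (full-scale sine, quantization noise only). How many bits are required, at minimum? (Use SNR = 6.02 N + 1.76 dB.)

16 bits

N ≥ (95.7 − 1.76)/6.02 = 15.605 → N_min = 16.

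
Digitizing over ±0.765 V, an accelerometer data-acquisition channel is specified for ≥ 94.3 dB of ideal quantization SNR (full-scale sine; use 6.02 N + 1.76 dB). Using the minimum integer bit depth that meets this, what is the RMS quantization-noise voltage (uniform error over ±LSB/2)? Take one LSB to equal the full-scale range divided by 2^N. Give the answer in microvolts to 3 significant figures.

6.74 µV

The full-scale span is 0.765 − (-0.765) = 1.53 V.
N ≥ (94.3 − 1.76)/6.02 = 15.372 → N_min = 16.
LSB = 1.53 V ÷ 2^16 = 1.53/65536 V = 23.346 µV.
RMS noise = LSB/√12 = 6.74 µV.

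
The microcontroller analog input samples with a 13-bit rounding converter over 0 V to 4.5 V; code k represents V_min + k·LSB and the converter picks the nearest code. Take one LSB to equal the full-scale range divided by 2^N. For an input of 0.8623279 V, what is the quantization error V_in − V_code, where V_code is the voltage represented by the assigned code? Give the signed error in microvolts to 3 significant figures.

−98.9 µV

Span = 4.5 V. LSB = 4.5 V / 2^13 ≈ 0.5493 mV.
(V_in − V_min)/LSB = (0.8623279 − (0)) × 8192/4.5 = 1569.8200 → nearest code k = 1570.
V_code = 0 + (1570/8192) × 4.5 = 0.8624267578 V.
e = 0.8623279 − (0.8624267578) = −98.9 µV.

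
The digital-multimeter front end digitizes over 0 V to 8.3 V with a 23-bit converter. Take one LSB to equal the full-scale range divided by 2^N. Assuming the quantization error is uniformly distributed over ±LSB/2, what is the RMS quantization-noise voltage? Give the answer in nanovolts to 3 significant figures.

Span = 8.3 V.
One LSB is 8.3 V / 8388608 = 0.98944 µV.
σ_q = LSB/√12 = 0.98944 µV/3.4641 = 286 nV.

286 nV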